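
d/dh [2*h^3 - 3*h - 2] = 6*h^2 - 3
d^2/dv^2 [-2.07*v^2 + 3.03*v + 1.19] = -4.14000000000000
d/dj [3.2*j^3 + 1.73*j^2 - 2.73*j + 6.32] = 9.6*j^2 + 3.46*j - 2.73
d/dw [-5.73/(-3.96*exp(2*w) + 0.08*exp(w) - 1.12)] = (0.4584 - 45.3816*exp(w))*exp(w)/(3.96*exp(2*w) - 0.08*exp(w) + 1.12)^2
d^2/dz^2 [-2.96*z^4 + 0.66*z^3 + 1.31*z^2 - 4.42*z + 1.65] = -35.52*z^2 + 3.96*z + 2.62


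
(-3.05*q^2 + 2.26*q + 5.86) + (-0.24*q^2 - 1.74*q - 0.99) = -3.29*q^2 + 0.52*q + 4.87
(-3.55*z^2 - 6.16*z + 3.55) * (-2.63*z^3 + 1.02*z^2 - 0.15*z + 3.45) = 9.3365*z^5 + 12.5798*z^4 - 15.0872*z^3 - 7.7025*z^2 - 21.7845*z + 12.2475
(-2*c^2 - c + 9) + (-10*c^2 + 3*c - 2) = -12*c^2 + 2*c + 7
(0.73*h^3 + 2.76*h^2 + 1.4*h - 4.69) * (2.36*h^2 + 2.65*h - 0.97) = 1.7228*h^5 + 8.4481*h^4 + 9.9099*h^3 - 10.0356*h^2 - 13.7865*h + 4.5493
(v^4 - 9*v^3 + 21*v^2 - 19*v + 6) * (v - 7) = v^5 - 16*v^4 + 84*v^3 - 166*v^2 + 139*v - 42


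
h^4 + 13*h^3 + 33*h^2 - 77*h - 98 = (h - 2)*(h + 1)*(h + 7)^2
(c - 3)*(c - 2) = c^2 - 5*c + 6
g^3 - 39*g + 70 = (g - 5)*(g - 2)*(g + 7)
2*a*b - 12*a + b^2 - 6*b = (2*a + b)*(b - 6)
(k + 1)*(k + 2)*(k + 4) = k^3 + 7*k^2 + 14*k + 8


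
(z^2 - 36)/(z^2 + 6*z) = (z - 6)/z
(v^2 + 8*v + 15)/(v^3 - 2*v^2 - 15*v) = (v + 5)/(v*(v - 5))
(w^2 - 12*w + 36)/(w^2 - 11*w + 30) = (w - 6)/(w - 5)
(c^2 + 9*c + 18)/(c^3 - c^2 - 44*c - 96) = (c + 6)/(c^2 - 4*c - 32)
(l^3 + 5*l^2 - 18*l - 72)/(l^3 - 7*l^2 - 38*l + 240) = (l^2 - l - 12)/(l^2 - 13*l + 40)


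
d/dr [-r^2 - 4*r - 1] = -2*r - 4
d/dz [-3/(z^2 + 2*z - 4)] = 6*(z + 1)/(z^2 + 2*z - 4)^2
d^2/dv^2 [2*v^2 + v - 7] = 4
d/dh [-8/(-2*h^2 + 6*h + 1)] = 16*(3 - 2*h)/(-2*h^2 + 6*h + 1)^2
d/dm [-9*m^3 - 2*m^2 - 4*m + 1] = -27*m^2 - 4*m - 4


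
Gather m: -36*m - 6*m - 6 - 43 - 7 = -42*m - 56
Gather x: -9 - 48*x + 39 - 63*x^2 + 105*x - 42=-63*x^2 + 57*x - 12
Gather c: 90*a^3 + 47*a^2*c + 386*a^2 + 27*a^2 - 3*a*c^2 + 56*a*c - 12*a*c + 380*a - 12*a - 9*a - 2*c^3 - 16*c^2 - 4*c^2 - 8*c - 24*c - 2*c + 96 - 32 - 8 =90*a^3 + 413*a^2 + 359*a - 2*c^3 + c^2*(-3*a - 20) + c*(47*a^2 + 44*a - 34) + 56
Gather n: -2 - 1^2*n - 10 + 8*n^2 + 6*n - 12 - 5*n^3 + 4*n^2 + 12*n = -5*n^3 + 12*n^2 + 17*n - 24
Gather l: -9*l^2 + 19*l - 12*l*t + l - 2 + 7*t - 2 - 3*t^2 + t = -9*l^2 + l*(20 - 12*t) - 3*t^2 + 8*t - 4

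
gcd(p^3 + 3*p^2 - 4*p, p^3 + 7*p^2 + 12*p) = p^2 + 4*p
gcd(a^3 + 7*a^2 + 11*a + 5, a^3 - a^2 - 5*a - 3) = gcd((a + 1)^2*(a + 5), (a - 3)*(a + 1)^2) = a^2 + 2*a + 1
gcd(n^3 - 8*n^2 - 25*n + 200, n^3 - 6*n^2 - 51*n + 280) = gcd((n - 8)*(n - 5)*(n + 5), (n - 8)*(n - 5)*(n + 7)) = n^2 - 13*n + 40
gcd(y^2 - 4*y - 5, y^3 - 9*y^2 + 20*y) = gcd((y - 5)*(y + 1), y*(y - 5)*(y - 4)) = y - 5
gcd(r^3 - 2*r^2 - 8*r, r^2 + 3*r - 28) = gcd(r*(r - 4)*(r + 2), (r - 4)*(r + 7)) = r - 4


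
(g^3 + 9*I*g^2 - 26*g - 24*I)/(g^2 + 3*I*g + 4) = (g^2 + 5*I*g - 6)/(g - I)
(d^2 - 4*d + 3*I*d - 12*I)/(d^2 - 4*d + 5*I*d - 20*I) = (d + 3*I)/(d + 5*I)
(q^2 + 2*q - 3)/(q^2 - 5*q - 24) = (q - 1)/(q - 8)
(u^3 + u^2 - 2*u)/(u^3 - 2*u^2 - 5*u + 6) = u/(u - 3)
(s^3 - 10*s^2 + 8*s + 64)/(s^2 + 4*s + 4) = (s^2 - 12*s + 32)/(s + 2)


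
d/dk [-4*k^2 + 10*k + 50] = 10 - 8*k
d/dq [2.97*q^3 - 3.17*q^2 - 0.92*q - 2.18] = 8.91*q^2 - 6.34*q - 0.92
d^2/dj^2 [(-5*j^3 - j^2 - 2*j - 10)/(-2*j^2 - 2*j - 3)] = 2*(-6*j^3 + 192*j^2 + 219*j - 23)/(8*j^6 + 24*j^5 + 60*j^4 + 80*j^3 + 90*j^2 + 54*j + 27)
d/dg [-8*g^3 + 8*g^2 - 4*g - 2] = -24*g^2 + 16*g - 4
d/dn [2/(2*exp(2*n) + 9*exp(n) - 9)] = (-8*exp(n) - 18)*exp(n)/(2*exp(2*n) + 9*exp(n) - 9)^2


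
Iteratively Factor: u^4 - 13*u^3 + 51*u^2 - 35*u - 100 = (u - 5)*(u^3 - 8*u^2 + 11*u + 20) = (u - 5)^2*(u^2 - 3*u - 4) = (u - 5)^2*(u + 1)*(u - 4)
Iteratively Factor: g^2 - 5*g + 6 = (g - 3)*(g - 2)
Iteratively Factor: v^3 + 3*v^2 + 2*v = (v + 2)*(v^2 + v) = v*(v + 2)*(v + 1)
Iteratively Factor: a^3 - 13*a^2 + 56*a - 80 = (a - 4)*(a^2 - 9*a + 20) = (a - 4)^2*(a - 5)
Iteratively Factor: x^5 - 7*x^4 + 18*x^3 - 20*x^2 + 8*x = (x - 2)*(x^4 - 5*x^3 + 8*x^2 - 4*x) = x*(x - 2)*(x^3 - 5*x^2 + 8*x - 4) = x*(x - 2)^2*(x^2 - 3*x + 2) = x*(x - 2)^3*(x - 1)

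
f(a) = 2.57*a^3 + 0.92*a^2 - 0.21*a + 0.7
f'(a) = 7.71*a^2 + 1.84*a - 0.21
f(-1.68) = -8.54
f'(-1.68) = 18.46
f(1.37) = 8.75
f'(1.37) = 16.78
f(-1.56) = -6.49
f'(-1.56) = 15.68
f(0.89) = 3.05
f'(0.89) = 7.53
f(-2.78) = -46.82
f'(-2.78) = 54.26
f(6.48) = 737.26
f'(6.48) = 335.46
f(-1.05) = -1.04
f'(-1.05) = 6.36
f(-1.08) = -1.24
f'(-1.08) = 6.80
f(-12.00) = -4305.26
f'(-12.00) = 1087.95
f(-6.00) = -520.04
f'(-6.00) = 266.31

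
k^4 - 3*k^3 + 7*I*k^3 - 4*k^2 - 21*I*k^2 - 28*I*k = k*(k - 4)*(k + 1)*(k + 7*I)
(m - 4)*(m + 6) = m^2 + 2*m - 24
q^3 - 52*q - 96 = (q - 8)*(q + 2)*(q + 6)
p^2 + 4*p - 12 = (p - 2)*(p + 6)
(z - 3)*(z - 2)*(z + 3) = z^3 - 2*z^2 - 9*z + 18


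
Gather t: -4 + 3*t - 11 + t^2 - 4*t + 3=t^2 - t - 12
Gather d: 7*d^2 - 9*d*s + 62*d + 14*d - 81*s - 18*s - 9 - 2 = 7*d^2 + d*(76 - 9*s) - 99*s - 11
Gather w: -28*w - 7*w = -35*w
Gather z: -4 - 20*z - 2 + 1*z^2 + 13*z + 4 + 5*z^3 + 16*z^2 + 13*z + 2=5*z^3 + 17*z^2 + 6*z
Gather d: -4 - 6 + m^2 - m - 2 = m^2 - m - 12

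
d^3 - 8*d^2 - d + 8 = (d - 8)*(d - 1)*(d + 1)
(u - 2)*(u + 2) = u^2 - 4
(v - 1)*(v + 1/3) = v^2 - 2*v/3 - 1/3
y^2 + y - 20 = (y - 4)*(y + 5)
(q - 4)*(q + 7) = q^2 + 3*q - 28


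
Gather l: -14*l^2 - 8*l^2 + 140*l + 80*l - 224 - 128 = -22*l^2 + 220*l - 352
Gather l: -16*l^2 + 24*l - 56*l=-16*l^2 - 32*l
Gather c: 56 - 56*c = 56 - 56*c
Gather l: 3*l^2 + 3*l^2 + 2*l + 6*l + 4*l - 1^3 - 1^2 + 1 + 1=6*l^2 + 12*l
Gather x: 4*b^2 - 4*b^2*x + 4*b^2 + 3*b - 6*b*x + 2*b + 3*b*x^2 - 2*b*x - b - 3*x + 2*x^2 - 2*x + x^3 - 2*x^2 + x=8*b^2 + 3*b*x^2 + 4*b + x^3 + x*(-4*b^2 - 8*b - 4)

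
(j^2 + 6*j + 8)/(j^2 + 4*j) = (j + 2)/j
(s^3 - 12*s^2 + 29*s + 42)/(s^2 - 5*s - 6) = s - 7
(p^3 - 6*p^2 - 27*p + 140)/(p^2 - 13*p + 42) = (p^2 + p - 20)/(p - 6)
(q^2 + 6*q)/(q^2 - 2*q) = (q + 6)/(q - 2)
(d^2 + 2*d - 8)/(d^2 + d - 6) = (d + 4)/(d + 3)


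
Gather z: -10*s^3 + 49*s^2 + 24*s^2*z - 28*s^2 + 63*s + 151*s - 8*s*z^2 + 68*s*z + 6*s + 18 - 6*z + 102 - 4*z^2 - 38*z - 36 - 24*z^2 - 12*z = -10*s^3 + 21*s^2 + 220*s + z^2*(-8*s - 28) + z*(24*s^2 + 68*s - 56) + 84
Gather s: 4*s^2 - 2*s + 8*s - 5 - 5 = 4*s^2 + 6*s - 10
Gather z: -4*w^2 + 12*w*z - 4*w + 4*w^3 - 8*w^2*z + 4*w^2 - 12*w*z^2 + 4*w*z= 4*w^3 - 12*w*z^2 - 4*w + z*(-8*w^2 + 16*w)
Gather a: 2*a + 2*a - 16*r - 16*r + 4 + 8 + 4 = 4*a - 32*r + 16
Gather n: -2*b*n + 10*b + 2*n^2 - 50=-2*b*n + 10*b + 2*n^2 - 50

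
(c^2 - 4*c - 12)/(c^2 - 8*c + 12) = (c + 2)/(c - 2)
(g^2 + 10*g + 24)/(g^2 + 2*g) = (g^2 + 10*g + 24)/(g*(g + 2))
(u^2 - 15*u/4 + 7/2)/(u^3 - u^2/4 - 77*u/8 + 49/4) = 2/(2*u + 7)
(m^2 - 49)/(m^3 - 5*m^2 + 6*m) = (m^2 - 49)/(m*(m^2 - 5*m + 6))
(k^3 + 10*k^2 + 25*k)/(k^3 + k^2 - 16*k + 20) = k*(k + 5)/(k^2 - 4*k + 4)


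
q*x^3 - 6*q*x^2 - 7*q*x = x*(x - 7)*(q*x + q)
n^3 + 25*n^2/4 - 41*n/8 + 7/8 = (n - 1/2)*(n - 1/4)*(n + 7)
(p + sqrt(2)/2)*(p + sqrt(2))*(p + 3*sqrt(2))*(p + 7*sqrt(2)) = p^4 + 23*sqrt(2)*p^3/2 + 73*p^2 + 73*sqrt(2)*p + 42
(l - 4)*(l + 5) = l^2 + l - 20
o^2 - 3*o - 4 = (o - 4)*(o + 1)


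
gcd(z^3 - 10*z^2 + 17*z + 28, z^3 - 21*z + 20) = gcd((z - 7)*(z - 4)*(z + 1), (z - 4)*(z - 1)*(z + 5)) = z - 4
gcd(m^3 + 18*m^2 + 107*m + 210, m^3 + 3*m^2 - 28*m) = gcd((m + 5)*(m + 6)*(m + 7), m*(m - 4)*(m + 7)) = m + 7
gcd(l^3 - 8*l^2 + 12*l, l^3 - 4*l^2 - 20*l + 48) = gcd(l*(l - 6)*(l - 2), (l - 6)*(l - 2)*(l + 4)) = l^2 - 8*l + 12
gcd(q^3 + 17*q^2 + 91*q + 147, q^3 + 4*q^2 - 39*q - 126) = q^2 + 10*q + 21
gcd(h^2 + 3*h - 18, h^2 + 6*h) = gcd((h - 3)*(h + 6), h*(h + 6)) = h + 6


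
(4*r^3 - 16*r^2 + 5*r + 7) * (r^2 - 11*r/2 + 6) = 4*r^5 - 38*r^4 + 117*r^3 - 233*r^2/2 - 17*r/2 + 42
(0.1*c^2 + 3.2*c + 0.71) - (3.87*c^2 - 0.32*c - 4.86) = -3.77*c^2 + 3.52*c + 5.57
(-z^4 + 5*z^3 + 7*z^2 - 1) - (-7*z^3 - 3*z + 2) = -z^4 + 12*z^3 + 7*z^2 + 3*z - 3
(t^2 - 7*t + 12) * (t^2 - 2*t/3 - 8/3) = t^4 - 23*t^3/3 + 14*t^2 + 32*t/3 - 32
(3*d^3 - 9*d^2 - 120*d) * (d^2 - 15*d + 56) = 3*d^5 - 54*d^4 + 183*d^3 + 1296*d^2 - 6720*d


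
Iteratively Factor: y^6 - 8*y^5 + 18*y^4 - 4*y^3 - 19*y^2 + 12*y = (y)*(y^5 - 8*y^4 + 18*y^3 - 4*y^2 - 19*y + 12) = y*(y - 3)*(y^4 - 5*y^3 + 3*y^2 + 5*y - 4) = y*(y - 3)*(y + 1)*(y^3 - 6*y^2 + 9*y - 4) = y*(y - 4)*(y - 3)*(y + 1)*(y^2 - 2*y + 1) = y*(y - 4)*(y - 3)*(y - 1)*(y + 1)*(y - 1)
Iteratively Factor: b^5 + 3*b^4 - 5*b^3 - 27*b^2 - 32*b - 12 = (b - 3)*(b^4 + 6*b^3 + 13*b^2 + 12*b + 4) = (b - 3)*(b + 1)*(b^3 + 5*b^2 + 8*b + 4) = (b - 3)*(b + 1)*(b + 2)*(b^2 + 3*b + 2) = (b - 3)*(b + 1)*(b + 2)^2*(b + 1)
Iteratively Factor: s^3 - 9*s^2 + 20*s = (s - 5)*(s^2 - 4*s) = (s - 5)*(s - 4)*(s)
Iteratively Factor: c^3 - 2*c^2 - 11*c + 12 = (c - 1)*(c^2 - c - 12) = (c - 1)*(c + 3)*(c - 4)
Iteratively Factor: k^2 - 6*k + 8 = (k - 2)*(k - 4)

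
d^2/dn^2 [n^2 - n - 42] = 2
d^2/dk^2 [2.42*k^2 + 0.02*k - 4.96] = 4.84000000000000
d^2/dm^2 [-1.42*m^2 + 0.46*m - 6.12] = -2.84000000000000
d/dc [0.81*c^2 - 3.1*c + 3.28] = 1.62*c - 3.1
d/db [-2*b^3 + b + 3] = 1 - 6*b^2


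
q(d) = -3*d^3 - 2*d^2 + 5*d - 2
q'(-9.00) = -688.00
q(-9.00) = 1978.00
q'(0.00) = 5.00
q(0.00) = -2.00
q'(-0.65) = 3.80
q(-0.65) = -5.27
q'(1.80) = -31.36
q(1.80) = -16.98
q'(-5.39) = -234.91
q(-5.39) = 382.72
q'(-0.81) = 2.34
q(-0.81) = -5.77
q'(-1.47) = -8.57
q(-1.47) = -4.14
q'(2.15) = -45.20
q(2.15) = -30.31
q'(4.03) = -157.29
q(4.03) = -210.68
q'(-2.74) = -51.61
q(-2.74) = 31.00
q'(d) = -9*d^2 - 4*d + 5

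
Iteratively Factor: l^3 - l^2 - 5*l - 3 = (l + 1)*(l^2 - 2*l - 3) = (l + 1)^2*(l - 3)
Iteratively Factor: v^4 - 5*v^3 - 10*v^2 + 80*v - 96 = (v - 3)*(v^3 - 2*v^2 - 16*v + 32) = (v - 4)*(v - 3)*(v^2 + 2*v - 8) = (v - 4)*(v - 3)*(v + 4)*(v - 2)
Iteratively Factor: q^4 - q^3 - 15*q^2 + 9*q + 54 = (q - 3)*(q^3 + 2*q^2 - 9*q - 18) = (q - 3)*(q + 3)*(q^2 - q - 6) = (q - 3)^2*(q + 3)*(q + 2)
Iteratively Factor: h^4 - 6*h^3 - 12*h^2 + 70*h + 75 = (h + 1)*(h^3 - 7*h^2 - 5*h + 75) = (h - 5)*(h + 1)*(h^2 - 2*h - 15) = (h - 5)*(h + 1)*(h + 3)*(h - 5)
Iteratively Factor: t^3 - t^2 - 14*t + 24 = (t - 2)*(t^2 + t - 12) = (t - 3)*(t - 2)*(t + 4)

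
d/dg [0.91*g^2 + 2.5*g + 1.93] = 1.82*g + 2.5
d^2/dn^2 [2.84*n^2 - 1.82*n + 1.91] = 5.68000000000000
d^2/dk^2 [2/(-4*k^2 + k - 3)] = 4*(16*k^2 - 4*k - (8*k - 1)^2 + 12)/(4*k^2 - k + 3)^3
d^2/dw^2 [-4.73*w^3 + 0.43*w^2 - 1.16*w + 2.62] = 0.86 - 28.38*w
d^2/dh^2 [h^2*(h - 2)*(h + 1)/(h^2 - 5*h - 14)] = 2*(h^6 - 15*h^5 + 33*h^4 + 511*h^3 + 882*h^2 - 588*h - 392)/(h^6 - 15*h^5 + 33*h^4 + 295*h^3 - 462*h^2 - 2940*h - 2744)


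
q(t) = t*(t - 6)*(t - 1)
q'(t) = t*(t - 6) + t*(t - 1) + (t - 6)*(t - 1) = 3*t^2 - 14*t + 6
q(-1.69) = -34.96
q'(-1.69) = 38.23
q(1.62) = -4.40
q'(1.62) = -8.81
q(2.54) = -13.53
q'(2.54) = -10.21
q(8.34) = 143.24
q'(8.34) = 97.91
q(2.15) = -9.52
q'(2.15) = -10.23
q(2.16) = -9.62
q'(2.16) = -10.24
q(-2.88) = -99.23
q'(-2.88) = 71.20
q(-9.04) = -1365.05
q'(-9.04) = 377.72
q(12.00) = 792.00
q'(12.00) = 270.00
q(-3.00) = -108.00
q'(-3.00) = 75.00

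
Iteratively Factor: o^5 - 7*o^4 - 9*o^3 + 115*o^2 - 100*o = (o + 4)*(o^4 - 11*o^3 + 35*o^2 - 25*o) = o*(o + 4)*(o^3 - 11*o^2 + 35*o - 25) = o*(o - 1)*(o + 4)*(o^2 - 10*o + 25) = o*(o - 5)*(o - 1)*(o + 4)*(o - 5)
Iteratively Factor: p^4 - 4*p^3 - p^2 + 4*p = (p + 1)*(p^3 - 5*p^2 + 4*p) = (p - 1)*(p + 1)*(p^2 - 4*p) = (p - 4)*(p - 1)*(p + 1)*(p)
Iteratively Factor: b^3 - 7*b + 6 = (b - 2)*(b^2 + 2*b - 3) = (b - 2)*(b - 1)*(b + 3)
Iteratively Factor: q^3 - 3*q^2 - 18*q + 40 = (q - 5)*(q^2 + 2*q - 8) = (q - 5)*(q + 4)*(q - 2)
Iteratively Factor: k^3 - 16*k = (k - 4)*(k^2 + 4*k) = (k - 4)*(k + 4)*(k)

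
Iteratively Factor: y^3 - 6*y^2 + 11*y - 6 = (y - 2)*(y^2 - 4*y + 3) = (y - 2)*(y - 1)*(y - 3)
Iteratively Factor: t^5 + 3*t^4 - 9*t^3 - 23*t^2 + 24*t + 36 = (t - 2)*(t^4 + 5*t^3 + t^2 - 21*t - 18) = (t - 2)*(t + 3)*(t^3 + 2*t^2 - 5*t - 6) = (t - 2)^2*(t + 3)*(t^2 + 4*t + 3) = (t - 2)^2*(t + 3)^2*(t + 1)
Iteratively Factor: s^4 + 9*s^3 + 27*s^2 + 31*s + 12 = (s + 4)*(s^3 + 5*s^2 + 7*s + 3) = (s + 3)*(s + 4)*(s^2 + 2*s + 1) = (s + 1)*(s + 3)*(s + 4)*(s + 1)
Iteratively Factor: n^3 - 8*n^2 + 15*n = (n - 3)*(n^2 - 5*n) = (n - 5)*(n - 3)*(n)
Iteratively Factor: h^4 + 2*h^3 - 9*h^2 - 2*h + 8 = (h - 1)*(h^3 + 3*h^2 - 6*h - 8) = (h - 1)*(h + 1)*(h^2 + 2*h - 8) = (h - 2)*(h - 1)*(h + 1)*(h + 4)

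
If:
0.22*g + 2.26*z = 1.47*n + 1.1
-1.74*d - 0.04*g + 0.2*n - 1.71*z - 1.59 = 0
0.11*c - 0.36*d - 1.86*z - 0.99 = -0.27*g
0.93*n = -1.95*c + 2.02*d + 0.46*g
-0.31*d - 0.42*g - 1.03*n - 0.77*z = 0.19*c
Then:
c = -0.26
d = -0.97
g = 2.15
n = -0.50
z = -0.05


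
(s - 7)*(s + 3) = s^2 - 4*s - 21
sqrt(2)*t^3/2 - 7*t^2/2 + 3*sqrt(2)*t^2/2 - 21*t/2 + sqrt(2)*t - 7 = (t + 2)*(t - 7*sqrt(2)/2)*(sqrt(2)*t/2 + sqrt(2)/2)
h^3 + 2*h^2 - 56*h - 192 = (h - 8)*(h + 4)*(h + 6)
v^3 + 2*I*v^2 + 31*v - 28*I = (v - 4*I)*(v - I)*(v + 7*I)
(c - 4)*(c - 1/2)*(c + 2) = c^3 - 5*c^2/2 - 7*c + 4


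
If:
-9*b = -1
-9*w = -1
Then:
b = 1/9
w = 1/9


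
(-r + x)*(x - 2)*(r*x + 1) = -r^2*x^2 + 2*r^2*x + r*x^3 - 2*r*x^2 - r*x + 2*r + x^2 - 2*x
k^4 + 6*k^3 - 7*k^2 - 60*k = k*(k - 3)*(k + 4)*(k + 5)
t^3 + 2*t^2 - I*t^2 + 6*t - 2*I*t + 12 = (t + 2)*(t - 3*I)*(t + 2*I)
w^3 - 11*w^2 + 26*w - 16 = (w - 8)*(w - 2)*(w - 1)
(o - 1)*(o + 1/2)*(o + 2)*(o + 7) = o^4 + 17*o^3/2 + 9*o^2 - 23*o/2 - 7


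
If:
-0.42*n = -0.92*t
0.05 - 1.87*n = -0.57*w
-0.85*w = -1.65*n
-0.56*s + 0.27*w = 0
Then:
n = 0.07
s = 0.06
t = 0.03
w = 0.13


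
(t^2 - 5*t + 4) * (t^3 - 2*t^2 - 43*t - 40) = t^5 - 7*t^4 - 29*t^3 + 167*t^2 + 28*t - 160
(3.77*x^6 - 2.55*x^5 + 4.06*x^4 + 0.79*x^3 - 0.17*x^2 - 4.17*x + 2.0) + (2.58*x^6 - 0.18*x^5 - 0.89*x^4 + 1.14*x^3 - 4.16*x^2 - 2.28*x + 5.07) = 6.35*x^6 - 2.73*x^5 + 3.17*x^4 + 1.93*x^3 - 4.33*x^2 - 6.45*x + 7.07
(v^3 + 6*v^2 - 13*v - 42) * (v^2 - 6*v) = v^5 - 49*v^3 + 36*v^2 + 252*v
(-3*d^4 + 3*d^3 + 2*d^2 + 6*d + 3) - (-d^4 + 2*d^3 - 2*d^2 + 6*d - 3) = -2*d^4 + d^3 + 4*d^2 + 6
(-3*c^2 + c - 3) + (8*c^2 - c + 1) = 5*c^2 - 2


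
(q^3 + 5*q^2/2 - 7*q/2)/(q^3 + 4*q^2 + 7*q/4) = 2*(q - 1)/(2*q + 1)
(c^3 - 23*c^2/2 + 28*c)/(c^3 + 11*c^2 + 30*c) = (c^2 - 23*c/2 + 28)/(c^2 + 11*c + 30)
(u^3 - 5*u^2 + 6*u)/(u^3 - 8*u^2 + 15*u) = (u - 2)/(u - 5)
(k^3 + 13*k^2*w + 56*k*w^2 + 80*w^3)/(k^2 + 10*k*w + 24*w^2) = (k^2 + 9*k*w + 20*w^2)/(k + 6*w)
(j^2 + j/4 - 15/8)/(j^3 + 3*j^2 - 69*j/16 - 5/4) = 2*(2*j + 3)/(4*j^2 + 17*j + 4)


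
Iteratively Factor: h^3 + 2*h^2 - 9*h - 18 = (h + 3)*(h^2 - h - 6) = (h - 3)*(h + 3)*(h + 2)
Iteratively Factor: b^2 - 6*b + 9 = (b - 3)*(b - 3)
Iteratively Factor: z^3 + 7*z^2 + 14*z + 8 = (z + 1)*(z^2 + 6*z + 8) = (z + 1)*(z + 4)*(z + 2)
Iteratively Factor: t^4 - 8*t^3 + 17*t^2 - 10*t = (t - 5)*(t^3 - 3*t^2 + 2*t) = t*(t - 5)*(t^2 - 3*t + 2) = t*(t - 5)*(t - 1)*(t - 2)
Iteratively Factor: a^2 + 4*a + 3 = (a + 1)*(a + 3)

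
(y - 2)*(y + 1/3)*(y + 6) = y^3 + 13*y^2/3 - 32*y/3 - 4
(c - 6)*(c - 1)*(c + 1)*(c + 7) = c^4 + c^3 - 43*c^2 - c + 42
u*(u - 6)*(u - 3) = u^3 - 9*u^2 + 18*u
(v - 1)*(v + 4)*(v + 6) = v^3 + 9*v^2 + 14*v - 24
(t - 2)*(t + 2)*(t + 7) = t^3 + 7*t^2 - 4*t - 28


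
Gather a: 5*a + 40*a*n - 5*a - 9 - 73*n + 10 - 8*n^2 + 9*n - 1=40*a*n - 8*n^2 - 64*n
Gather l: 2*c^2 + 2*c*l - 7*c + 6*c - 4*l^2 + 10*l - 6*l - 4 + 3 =2*c^2 - c - 4*l^2 + l*(2*c + 4) - 1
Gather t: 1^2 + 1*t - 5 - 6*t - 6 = -5*t - 10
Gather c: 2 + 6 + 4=12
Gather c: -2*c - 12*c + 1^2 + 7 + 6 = 14 - 14*c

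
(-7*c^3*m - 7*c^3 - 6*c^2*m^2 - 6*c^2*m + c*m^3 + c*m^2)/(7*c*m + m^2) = c*(-7*c^2*m - 7*c^2 - 6*c*m^2 - 6*c*m + m^3 + m^2)/(m*(7*c + m))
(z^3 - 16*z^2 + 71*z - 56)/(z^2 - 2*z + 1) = (z^2 - 15*z + 56)/(z - 1)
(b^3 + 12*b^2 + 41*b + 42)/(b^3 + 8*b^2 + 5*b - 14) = (b + 3)/(b - 1)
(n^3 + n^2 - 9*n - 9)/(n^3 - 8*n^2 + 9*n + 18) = (n + 3)/(n - 6)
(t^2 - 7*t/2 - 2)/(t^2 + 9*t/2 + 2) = (t - 4)/(t + 4)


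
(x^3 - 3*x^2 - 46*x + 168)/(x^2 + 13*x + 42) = (x^2 - 10*x + 24)/(x + 6)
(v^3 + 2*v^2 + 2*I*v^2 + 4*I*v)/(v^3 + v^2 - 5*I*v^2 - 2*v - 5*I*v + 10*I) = v*(v + 2*I)/(v^2 - v*(1 + 5*I) + 5*I)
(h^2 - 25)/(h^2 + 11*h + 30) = (h - 5)/(h + 6)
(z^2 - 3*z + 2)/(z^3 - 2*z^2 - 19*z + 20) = (z - 2)/(z^2 - z - 20)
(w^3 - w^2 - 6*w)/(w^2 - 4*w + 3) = w*(w + 2)/(w - 1)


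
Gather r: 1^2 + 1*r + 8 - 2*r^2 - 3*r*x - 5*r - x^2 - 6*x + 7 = -2*r^2 + r*(-3*x - 4) - x^2 - 6*x + 16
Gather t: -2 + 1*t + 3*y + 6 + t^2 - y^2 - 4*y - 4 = t^2 + t - y^2 - y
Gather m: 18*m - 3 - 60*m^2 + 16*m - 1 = -60*m^2 + 34*m - 4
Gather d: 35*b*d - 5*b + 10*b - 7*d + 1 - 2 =5*b + d*(35*b - 7) - 1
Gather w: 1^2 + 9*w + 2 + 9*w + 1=18*w + 4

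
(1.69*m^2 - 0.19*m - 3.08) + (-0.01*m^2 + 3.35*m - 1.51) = 1.68*m^2 + 3.16*m - 4.59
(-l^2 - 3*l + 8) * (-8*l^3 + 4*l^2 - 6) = 8*l^5 + 20*l^4 - 76*l^3 + 38*l^2 + 18*l - 48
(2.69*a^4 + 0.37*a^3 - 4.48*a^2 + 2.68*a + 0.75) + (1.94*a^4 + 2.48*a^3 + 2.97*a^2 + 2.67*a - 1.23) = 4.63*a^4 + 2.85*a^3 - 1.51*a^2 + 5.35*a - 0.48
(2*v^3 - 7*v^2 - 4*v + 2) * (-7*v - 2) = -14*v^4 + 45*v^3 + 42*v^2 - 6*v - 4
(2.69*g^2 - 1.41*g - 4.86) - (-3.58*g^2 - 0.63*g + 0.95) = 6.27*g^2 - 0.78*g - 5.81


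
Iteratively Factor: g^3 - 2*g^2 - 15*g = (g)*(g^2 - 2*g - 15) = g*(g + 3)*(g - 5)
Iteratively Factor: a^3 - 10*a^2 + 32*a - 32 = (a - 4)*(a^2 - 6*a + 8) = (a - 4)^2*(a - 2)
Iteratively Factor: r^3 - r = (r + 1)*(r^2 - r) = r*(r + 1)*(r - 1)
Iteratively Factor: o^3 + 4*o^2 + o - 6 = (o - 1)*(o^2 + 5*o + 6) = (o - 1)*(o + 2)*(o + 3)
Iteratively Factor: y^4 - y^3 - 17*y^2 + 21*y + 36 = (y - 3)*(y^3 + 2*y^2 - 11*y - 12) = (y - 3)^2*(y^2 + 5*y + 4) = (y - 3)^2*(y + 1)*(y + 4)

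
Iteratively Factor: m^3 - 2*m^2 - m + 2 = (m - 2)*(m^2 - 1) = (m - 2)*(m - 1)*(m + 1)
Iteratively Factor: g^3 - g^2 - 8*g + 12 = (g + 3)*(g^2 - 4*g + 4) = (g - 2)*(g + 3)*(g - 2)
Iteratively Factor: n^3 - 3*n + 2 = (n - 1)*(n^2 + n - 2) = (n - 1)*(n + 2)*(n - 1)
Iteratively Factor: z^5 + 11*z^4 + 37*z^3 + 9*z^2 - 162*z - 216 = (z + 3)*(z^4 + 8*z^3 + 13*z^2 - 30*z - 72) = (z + 3)^2*(z^3 + 5*z^2 - 2*z - 24) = (z + 3)^3*(z^2 + 2*z - 8) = (z - 2)*(z + 3)^3*(z + 4)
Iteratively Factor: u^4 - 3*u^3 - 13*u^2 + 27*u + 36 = (u + 1)*(u^3 - 4*u^2 - 9*u + 36) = (u - 3)*(u + 1)*(u^2 - u - 12) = (u - 3)*(u + 1)*(u + 3)*(u - 4)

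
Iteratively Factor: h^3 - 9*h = (h)*(h^2 - 9) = h*(h + 3)*(h - 3)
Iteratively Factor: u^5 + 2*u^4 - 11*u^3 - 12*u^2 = (u + 4)*(u^4 - 2*u^3 - 3*u^2) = u*(u + 4)*(u^3 - 2*u^2 - 3*u) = u*(u - 3)*(u + 4)*(u^2 + u) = u^2*(u - 3)*(u + 4)*(u + 1)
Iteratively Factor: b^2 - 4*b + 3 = (b - 3)*(b - 1)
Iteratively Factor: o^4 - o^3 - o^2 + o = (o)*(o^3 - o^2 - o + 1) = o*(o + 1)*(o^2 - 2*o + 1) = o*(o - 1)*(o + 1)*(o - 1)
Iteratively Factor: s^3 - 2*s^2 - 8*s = (s + 2)*(s^2 - 4*s) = (s - 4)*(s + 2)*(s)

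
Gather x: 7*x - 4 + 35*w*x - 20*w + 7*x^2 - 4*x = -20*w + 7*x^2 + x*(35*w + 3) - 4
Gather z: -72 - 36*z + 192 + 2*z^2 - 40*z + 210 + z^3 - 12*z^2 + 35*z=z^3 - 10*z^2 - 41*z + 330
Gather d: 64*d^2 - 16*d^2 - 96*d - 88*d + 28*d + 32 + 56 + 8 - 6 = 48*d^2 - 156*d + 90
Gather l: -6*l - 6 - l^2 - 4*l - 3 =-l^2 - 10*l - 9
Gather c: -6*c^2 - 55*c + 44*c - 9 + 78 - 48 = -6*c^2 - 11*c + 21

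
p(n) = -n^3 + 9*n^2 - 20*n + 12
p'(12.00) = -236.00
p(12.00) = -660.00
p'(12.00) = -236.00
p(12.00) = -660.00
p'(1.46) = -0.11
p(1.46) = -1.13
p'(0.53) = -11.30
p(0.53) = 3.78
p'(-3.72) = -128.48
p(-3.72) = 262.42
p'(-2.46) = -82.43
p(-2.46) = 130.55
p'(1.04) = -4.52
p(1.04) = -0.19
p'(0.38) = -13.59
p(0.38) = 5.64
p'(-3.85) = -133.77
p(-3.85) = 279.47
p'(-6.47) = -262.04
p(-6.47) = 788.99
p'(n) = -3*n^2 + 18*n - 20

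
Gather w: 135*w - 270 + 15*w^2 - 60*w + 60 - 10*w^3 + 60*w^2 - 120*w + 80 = -10*w^3 + 75*w^2 - 45*w - 130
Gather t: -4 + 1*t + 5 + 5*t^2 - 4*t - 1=5*t^2 - 3*t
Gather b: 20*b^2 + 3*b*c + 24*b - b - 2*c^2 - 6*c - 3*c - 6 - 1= 20*b^2 + b*(3*c + 23) - 2*c^2 - 9*c - 7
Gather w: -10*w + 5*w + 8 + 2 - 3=7 - 5*w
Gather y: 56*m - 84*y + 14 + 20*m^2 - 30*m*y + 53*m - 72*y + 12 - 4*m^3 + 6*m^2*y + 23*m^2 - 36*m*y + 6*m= -4*m^3 + 43*m^2 + 115*m + y*(6*m^2 - 66*m - 156) + 26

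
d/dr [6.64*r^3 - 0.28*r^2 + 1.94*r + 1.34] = 19.92*r^2 - 0.56*r + 1.94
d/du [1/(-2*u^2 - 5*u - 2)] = (4*u + 5)/(2*u^2 + 5*u + 2)^2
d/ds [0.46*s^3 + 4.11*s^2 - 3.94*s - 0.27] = 1.38*s^2 + 8.22*s - 3.94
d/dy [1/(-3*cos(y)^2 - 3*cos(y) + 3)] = -(2*cos(y) + 1)*sin(y)/(3*(sin(y)^2 - cos(y))^2)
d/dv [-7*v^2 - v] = -14*v - 1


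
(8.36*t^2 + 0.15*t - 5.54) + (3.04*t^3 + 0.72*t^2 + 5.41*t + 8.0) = 3.04*t^3 + 9.08*t^2 + 5.56*t + 2.46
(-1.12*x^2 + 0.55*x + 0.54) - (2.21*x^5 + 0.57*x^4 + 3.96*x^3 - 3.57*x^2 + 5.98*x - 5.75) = -2.21*x^5 - 0.57*x^4 - 3.96*x^3 + 2.45*x^2 - 5.43*x + 6.29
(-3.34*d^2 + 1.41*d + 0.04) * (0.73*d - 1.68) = -2.4382*d^3 + 6.6405*d^2 - 2.3396*d - 0.0672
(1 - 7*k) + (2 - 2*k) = 3 - 9*k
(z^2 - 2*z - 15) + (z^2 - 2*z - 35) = 2*z^2 - 4*z - 50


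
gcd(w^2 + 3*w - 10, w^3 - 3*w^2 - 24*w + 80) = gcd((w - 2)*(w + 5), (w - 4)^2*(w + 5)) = w + 5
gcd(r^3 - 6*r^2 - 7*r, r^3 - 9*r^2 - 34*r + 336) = r - 7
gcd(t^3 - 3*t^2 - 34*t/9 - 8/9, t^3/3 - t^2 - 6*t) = 1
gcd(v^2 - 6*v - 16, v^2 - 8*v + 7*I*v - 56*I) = v - 8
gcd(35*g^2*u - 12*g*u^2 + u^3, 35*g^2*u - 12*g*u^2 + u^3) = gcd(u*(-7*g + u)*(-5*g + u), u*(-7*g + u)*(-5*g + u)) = 35*g^2*u - 12*g*u^2 + u^3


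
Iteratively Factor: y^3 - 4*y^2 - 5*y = (y)*(y^2 - 4*y - 5) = y*(y + 1)*(y - 5)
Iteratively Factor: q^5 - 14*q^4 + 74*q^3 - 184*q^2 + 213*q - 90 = (q - 2)*(q^4 - 12*q^3 + 50*q^2 - 84*q + 45) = (q - 5)*(q - 2)*(q^3 - 7*q^2 + 15*q - 9) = (q - 5)*(q - 3)*(q - 2)*(q^2 - 4*q + 3) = (q - 5)*(q - 3)^2*(q - 2)*(q - 1)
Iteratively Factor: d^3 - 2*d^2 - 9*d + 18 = (d + 3)*(d^2 - 5*d + 6) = (d - 3)*(d + 3)*(d - 2)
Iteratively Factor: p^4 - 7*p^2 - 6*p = (p + 1)*(p^3 - p^2 - 6*p) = (p - 3)*(p + 1)*(p^2 + 2*p) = p*(p - 3)*(p + 1)*(p + 2)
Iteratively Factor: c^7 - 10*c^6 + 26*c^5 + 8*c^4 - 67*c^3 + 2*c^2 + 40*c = (c - 4)*(c^6 - 6*c^5 + 2*c^4 + 16*c^3 - 3*c^2 - 10*c) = (c - 4)*(c - 1)*(c^5 - 5*c^4 - 3*c^3 + 13*c^2 + 10*c) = (c - 4)*(c - 2)*(c - 1)*(c^4 - 3*c^3 - 9*c^2 - 5*c) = c*(c - 4)*(c - 2)*(c - 1)*(c^3 - 3*c^2 - 9*c - 5) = c*(c - 4)*(c - 2)*(c - 1)*(c + 1)*(c^2 - 4*c - 5) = c*(c - 5)*(c - 4)*(c - 2)*(c - 1)*(c + 1)*(c + 1)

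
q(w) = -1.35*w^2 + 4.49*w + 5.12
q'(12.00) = -27.91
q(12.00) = -135.40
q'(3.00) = -3.61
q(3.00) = 6.44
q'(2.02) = -0.96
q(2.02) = 8.68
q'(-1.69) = 9.05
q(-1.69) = -6.32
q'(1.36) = 0.82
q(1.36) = 8.73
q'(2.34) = -1.83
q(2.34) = 8.23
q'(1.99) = -0.88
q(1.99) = 8.71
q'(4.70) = -8.20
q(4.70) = -3.60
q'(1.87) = -0.56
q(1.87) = 8.80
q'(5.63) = -10.71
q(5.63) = -12.39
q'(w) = 4.49 - 2.7*w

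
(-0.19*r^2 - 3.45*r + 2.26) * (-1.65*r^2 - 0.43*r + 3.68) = 0.3135*r^4 + 5.7742*r^3 - 2.9447*r^2 - 13.6678*r + 8.3168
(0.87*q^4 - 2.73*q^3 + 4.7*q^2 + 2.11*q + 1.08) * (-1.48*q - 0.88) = -1.2876*q^5 + 3.2748*q^4 - 4.5536*q^3 - 7.2588*q^2 - 3.4552*q - 0.9504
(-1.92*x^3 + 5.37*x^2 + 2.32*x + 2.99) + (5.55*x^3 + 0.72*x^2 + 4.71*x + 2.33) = 3.63*x^3 + 6.09*x^2 + 7.03*x + 5.32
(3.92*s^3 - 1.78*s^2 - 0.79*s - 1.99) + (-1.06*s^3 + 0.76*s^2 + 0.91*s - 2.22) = 2.86*s^3 - 1.02*s^2 + 0.12*s - 4.21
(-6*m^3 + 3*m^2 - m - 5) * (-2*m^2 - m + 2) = 12*m^5 - 13*m^3 + 17*m^2 + 3*m - 10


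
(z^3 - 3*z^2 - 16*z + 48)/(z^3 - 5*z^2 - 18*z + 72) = (z - 4)/(z - 6)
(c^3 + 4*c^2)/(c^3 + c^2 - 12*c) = c/(c - 3)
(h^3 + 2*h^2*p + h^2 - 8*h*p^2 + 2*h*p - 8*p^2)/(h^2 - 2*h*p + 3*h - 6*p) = (h^2 + 4*h*p + h + 4*p)/(h + 3)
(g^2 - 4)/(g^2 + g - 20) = (g^2 - 4)/(g^2 + g - 20)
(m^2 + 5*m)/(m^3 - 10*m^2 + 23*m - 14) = m*(m + 5)/(m^3 - 10*m^2 + 23*m - 14)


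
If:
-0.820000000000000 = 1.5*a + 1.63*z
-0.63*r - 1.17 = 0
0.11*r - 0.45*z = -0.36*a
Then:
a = -0.03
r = -1.86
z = -0.48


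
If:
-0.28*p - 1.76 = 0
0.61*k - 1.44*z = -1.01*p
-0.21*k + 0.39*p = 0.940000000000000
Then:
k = -16.15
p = -6.29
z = -11.25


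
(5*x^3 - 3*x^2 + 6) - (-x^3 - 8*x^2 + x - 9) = 6*x^3 + 5*x^2 - x + 15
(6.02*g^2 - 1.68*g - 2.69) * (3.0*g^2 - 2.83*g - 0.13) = 18.06*g^4 - 22.0766*g^3 - 4.0982*g^2 + 7.8311*g + 0.3497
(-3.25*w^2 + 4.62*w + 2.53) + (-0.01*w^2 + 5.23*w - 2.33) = -3.26*w^2 + 9.85*w + 0.2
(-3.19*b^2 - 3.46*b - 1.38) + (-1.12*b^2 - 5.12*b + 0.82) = -4.31*b^2 - 8.58*b - 0.56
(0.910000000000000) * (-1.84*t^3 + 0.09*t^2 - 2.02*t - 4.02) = -1.6744*t^3 + 0.0819*t^2 - 1.8382*t - 3.6582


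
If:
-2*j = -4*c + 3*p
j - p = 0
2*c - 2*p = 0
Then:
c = 0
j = 0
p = 0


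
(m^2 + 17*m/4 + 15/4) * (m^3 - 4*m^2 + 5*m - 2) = m^5 + m^4/4 - 33*m^3/4 + 17*m^2/4 + 41*m/4 - 15/2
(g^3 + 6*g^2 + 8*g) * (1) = g^3 + 6*g^2 + 8*g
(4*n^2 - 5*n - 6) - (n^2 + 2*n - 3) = 3*n^2 - 7*n - 3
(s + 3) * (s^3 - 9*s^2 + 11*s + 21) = s^4 - 6*s^3 - 16*s^2 + 54*s + 63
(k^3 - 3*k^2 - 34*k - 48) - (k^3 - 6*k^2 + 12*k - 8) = 3*k^2 - 46*k - 40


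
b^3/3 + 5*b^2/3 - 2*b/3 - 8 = (b/3 + 1)*(b - 2)*(b + 4)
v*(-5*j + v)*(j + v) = -5*j^2*v - 4*j*v^2 + v^3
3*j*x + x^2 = x*(3*j + x)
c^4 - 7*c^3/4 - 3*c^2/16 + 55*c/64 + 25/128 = (c - 5/4)^2*(c + 1/4)*(c + 1/2)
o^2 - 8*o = o*(o - 8)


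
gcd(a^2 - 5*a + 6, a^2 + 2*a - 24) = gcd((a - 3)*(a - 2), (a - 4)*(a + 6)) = 1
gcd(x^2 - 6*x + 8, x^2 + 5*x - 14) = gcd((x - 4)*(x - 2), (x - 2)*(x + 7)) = x - 2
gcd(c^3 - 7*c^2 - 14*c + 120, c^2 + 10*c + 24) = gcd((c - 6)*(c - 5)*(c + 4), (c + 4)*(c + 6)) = c + 4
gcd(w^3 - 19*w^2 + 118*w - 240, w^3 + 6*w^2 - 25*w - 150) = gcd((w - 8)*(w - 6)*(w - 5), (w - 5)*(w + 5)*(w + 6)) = w - 5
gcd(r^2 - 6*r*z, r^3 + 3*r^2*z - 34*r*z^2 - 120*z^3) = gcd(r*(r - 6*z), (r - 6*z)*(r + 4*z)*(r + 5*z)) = -r + 6*z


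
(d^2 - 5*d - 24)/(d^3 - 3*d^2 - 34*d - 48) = 1/(d + 2)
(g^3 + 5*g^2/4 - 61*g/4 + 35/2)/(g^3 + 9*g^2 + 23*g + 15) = (4*g^2 - 15*g + 14)/(4*(g^2 + 4*g + 3))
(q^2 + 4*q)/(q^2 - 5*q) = (q + 4)/(q - 5)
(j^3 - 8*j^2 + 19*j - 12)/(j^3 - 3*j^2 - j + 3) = (j - 4)/(j + 1)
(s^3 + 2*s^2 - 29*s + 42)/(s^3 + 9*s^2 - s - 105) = (s - 2)/(s + 5)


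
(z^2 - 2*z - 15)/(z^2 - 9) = (z - 5)/(z - 3)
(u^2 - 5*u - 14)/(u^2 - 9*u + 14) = (u + 2)/(u - 2)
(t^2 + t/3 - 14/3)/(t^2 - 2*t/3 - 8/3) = (3*t + 7)/(3*t + 4)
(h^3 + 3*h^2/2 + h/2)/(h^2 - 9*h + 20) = h*(2*h^2 + 3*h + 1)/(2*(h^2 - 9*h + 20))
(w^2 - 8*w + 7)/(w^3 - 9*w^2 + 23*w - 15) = (w - 7)/(w^2 - 8*w + 15)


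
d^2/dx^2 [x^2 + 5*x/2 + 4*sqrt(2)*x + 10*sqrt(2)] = 2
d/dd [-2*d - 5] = -2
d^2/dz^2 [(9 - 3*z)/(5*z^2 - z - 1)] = 6*((z - 3)*(10*z - 1)^2 + (15*z - 16)*(-5*z^2 + z + 1))/(-5*z^2 + z + 1)^3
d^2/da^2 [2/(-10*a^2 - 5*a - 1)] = 20*(20*a^2 + 10*a - 5*(4*a + 1)^2 + 2)/(10*a^2 + 5*a + 1)^3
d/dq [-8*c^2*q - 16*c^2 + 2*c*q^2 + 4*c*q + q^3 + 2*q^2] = -8*c^2 + 4*c*q + 4*c + 3*q^2 + 4*q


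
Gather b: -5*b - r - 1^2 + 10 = -5*b - r + 9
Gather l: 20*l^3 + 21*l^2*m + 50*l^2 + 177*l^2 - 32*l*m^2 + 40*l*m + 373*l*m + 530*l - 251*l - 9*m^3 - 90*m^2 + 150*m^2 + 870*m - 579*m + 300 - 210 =20*l^3 + l^2*(21*m + 227) + l*(-32*m^2 + 413*m + 279) - 9*m^3 + 60*m^2 + 291*m + 90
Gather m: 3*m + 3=3*m + 3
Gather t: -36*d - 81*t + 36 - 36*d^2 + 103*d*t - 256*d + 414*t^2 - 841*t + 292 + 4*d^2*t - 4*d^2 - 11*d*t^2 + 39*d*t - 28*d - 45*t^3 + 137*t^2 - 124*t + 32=-40*d^2 - 320*d - 45*t^3 + t^2*(551 - 11*d) + t*(4*d^2 + 142*d - 1046) + 360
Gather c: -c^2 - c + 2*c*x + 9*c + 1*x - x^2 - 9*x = -c^2 + c*(2*x + 8) - x^2 - 8*x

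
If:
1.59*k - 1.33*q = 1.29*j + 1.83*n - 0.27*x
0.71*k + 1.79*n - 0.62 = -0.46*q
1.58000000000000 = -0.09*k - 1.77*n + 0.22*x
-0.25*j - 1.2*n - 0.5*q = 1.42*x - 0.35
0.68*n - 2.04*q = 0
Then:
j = 6.61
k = 3.81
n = -1.07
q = -0.36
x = 0.12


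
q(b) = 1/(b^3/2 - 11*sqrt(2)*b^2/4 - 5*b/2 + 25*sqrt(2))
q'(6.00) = -0.04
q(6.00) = -0.09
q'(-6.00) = 0.00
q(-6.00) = -0.00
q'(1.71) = 0.02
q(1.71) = 0.05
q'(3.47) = 20.69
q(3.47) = 1.35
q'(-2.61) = -0.66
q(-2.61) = 0.15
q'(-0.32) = 0.00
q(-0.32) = 0.03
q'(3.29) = 1.47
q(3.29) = 0.35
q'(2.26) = 0.05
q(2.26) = 0.06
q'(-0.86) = 0.00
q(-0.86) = 0.03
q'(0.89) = 0.01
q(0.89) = 0.03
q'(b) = (-3*b^2/2 + 11*sqrt(2)*b/2 + 5/2)/(b^3/2 - 11*sqrt(2)*b^2/4 - 5*b/2 + 25*sqrt(2))^2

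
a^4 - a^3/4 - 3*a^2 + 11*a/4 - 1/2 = (a - 1)^2*(a - 1/4)*(a + 2)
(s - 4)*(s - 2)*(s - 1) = s^3 - 7*s^2 + 14*s - 8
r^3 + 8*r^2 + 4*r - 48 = (r - 2)*(r + 4)*(r + 6)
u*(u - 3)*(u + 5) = u^3 + 2*u^2 - 15*u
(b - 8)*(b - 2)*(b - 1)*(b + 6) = b^4 - 5*b^3 - 40*b^2 + 140*b - 96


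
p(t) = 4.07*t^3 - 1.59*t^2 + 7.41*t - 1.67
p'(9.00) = 967.80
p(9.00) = 2903.26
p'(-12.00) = 1803.81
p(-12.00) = -7352.51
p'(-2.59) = 97.55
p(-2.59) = -102.24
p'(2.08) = 53.62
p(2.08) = 43.49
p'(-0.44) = 11.17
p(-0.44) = -5.58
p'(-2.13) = 69.58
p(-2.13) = -64.00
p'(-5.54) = 399.77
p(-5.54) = -783.55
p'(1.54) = 31.47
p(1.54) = 20.84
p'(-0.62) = 14.08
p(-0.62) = -7.85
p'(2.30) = 64.69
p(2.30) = 56.48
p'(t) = 12.21*t^2 - 3.18*t + 7.41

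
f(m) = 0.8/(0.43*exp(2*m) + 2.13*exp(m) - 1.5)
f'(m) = 0.8*(-0.86*exp(2*m) - 2.13*exp(m))/(0.43*exp(2*m) + 2.13*exp(m) - 1.5)^2 = (-0.688*exp(m) - 1.704)*exp(m)/(0.43*exp(2*m) + 2.13*exp(m) - 1.5)^2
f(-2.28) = -0.63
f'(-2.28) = -0.11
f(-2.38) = -0.62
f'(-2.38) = -0.10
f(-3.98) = -0.55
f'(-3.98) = -0.02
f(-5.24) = -0.54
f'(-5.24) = -0.00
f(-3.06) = -0.57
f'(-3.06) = -0.04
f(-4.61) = -0.54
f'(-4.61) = -0.01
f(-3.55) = -0.56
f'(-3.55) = -0.02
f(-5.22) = -0.54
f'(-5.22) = -0.00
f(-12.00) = -0.53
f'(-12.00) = 0.00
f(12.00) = 0.00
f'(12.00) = 0.00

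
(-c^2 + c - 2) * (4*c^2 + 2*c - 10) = -4*c^4 + 2*c^3 + 4*c^2 - 14*c + 20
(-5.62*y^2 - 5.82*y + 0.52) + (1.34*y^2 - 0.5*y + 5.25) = -4.28*y^2 - 6.32*y + 5.77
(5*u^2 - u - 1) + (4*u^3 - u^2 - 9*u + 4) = 4*u^3 + 4*u^2 - 10*u + 3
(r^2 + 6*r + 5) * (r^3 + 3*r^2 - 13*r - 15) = r^5 + 9*r^4 + 10*r^3 - 78*r^2 - 155*r - 75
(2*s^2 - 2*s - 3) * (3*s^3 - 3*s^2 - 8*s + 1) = 6*s^5 - 12*s^4 - 19*s^3 + 27*s^2 + 22*s - 3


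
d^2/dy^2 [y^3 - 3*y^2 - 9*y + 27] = 6*y - 6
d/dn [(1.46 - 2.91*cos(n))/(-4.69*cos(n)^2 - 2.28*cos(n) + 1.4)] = (13.6479*cos(n)^2 - 13.6948*cos(n) + 0.7452)*sin(n)/(21.9961*cos(n)^4 + 21.3864*cos(n)^3 - 7.9336*cos(n)^2 - 6.384*cos(n) + 1.96)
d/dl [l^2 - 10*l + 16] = 2*l - 10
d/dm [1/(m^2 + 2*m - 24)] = 2*(-m - 1)/(m^2 + 2*m - 24)^2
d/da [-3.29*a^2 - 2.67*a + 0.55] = -6.58*a - 2.67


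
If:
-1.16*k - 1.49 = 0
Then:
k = -1.28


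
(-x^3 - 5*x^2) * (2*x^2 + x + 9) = -2*x^5 - 11*x^4 - 14*x^3 - 45*x^2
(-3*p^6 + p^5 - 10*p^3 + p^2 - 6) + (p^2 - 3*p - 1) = -3*p^6 + p^5 - 10*p^3 + 2*p^2 - 3*p - 7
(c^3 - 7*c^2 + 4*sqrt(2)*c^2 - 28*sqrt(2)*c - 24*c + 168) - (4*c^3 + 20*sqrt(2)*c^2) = -3*c^3 - 16*sqrt(2)*c^2 - 7*c^2 - 28*sqrt(2)*c - 24*c + 168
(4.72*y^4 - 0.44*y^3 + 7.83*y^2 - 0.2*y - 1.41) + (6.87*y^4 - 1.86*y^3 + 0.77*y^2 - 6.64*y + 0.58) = 11.59*y^4 - 2.3*y^3 + 8.6*y^2 - 6.84*y - 0.83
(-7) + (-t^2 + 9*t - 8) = -t^2 + 9*t - 15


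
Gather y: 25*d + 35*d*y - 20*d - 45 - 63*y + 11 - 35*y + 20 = 5*d + y*(35*d - 98) - 14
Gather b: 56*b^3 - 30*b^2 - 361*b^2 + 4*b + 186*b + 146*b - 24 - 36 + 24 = 56*b^3 - 391*b^2 + 336*b - 36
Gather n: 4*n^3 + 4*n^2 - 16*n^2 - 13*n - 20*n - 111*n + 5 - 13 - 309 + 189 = 4*n^3 - 12*n^2 - 144*n - 128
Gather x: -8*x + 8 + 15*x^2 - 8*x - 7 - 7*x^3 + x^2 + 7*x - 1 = -7*x^3 + 16*x^2 - 9*x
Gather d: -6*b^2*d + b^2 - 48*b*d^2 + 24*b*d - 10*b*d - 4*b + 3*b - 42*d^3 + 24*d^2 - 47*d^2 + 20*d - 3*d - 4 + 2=b^2 - b - 42*d^3 + d^2*(-48*b - 23) + d*(-6*b^2 + 14*b + 17) - 2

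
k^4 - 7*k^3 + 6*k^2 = k^2*(k - 6)*(k - 1)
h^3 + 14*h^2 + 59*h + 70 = (h + 2)*(h + 5)*(h + 7)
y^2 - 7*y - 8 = (y - 8)*(y + 1)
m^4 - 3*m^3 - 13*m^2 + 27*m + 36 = (m - 4)*(m - 3)*(m + 1)*(m + 3)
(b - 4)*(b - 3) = b^2 - 7*b + 12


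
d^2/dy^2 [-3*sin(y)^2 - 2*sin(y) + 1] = 2*sin(y) - 6*cos(2*y)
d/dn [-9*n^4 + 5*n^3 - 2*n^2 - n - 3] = -36*n^3 + 15*n^2 - 4*n - 1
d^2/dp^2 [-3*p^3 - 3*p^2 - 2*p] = -18*p - 6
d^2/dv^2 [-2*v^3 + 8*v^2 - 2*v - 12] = 16 - 12*v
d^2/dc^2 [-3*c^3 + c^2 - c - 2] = 2 - 18*c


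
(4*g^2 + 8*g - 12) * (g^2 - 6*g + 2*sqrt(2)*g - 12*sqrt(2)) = 4*g^4 - 16*g^3 + 8*sqrt(2)*g^3 - 60*g^2 - 32*sqrt(2)*g^2 - 120*sqrt(2)*g + 72*g + 144*sqrt(2)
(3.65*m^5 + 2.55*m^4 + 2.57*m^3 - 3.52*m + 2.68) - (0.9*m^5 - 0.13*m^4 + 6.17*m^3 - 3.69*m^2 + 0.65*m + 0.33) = 2.75*m^5 + 2.68*m^4 - 3.6*m^3 + 3.69*m^2 - 4.17*m + 2.35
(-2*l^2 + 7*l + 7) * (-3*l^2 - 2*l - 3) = 6*l^4 - 17*l^3 - 29*l^2 - 35*l - 21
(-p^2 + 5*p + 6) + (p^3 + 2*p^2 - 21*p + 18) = p^3 + p^2 - 16*p + 24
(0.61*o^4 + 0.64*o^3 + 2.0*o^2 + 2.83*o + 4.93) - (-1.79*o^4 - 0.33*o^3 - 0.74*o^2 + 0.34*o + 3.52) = 2.4*o^4 + 0.97*o^3 + 2.74*o^2 + 2.49*o + 1.41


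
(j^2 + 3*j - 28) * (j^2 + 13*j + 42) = j^4 + 16*j^3 + 53*j^2 - 238*j - 1176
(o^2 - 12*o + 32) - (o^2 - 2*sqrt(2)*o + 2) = -12*o + 2*sqrt(2)*o + 30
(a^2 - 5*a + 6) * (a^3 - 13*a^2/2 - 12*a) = a^5 - 23*a^4/2 + 53*a^3/2 + 21*a^2 - 72*a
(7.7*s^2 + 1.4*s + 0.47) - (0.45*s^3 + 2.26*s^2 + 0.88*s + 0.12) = -0.45*s^3 + 5.44*s^2 + 0.52*s + 0.35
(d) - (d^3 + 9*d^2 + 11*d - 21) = -d^3 - 9*d^2 - 10*d + 21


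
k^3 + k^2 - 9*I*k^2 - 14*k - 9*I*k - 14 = (k + 1)*(k - 7*I)*(k - 2*I)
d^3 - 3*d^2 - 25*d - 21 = (d - 7)*(d + 1)*(d + 3)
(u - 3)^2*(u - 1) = u^3 - 7*u^2 + 15*u - 9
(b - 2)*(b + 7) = b^2 + 5*b - 14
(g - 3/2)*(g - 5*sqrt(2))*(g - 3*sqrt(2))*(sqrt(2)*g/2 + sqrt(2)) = sqrt(2)*g^4/2 - 8*g^3 + sqrt(2)*g^3/4 - 4*g^2 + 27*sqrt(2)*g^2/2 + 15*sqrt(2)*g/2 + 24*g - 45*sqrt(2)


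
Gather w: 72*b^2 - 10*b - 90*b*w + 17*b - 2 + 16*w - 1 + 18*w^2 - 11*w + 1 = 72*b^2 + 7*b + 18*w^2 + w*(5 - 90*b) - 2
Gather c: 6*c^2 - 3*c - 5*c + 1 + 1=6*c^2 - 8*c + 2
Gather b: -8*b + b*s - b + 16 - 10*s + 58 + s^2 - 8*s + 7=b*(s - 9) + s^2 - 18*s + 81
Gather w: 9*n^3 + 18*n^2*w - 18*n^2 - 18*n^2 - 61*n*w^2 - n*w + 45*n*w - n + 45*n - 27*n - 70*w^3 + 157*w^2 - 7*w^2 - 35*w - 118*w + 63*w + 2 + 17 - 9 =9*n^3 - 36*n^2 + 17*n - 70*w^3 + w^2*(150 - 61*n) + w*(18*n^2 + 44*n - 90) + 10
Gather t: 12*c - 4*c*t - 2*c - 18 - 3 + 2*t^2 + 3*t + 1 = 10*c + 2*t^2 + t*(3 - 4*c) - 20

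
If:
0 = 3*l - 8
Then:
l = 8/3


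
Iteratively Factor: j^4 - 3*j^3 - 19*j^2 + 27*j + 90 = (j + 2)*(j^3 - 5*j^2 - 9*j + 45) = (j + 2)*(j + 3)*(j^2 - 8*j + 15) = (j - 3)*(j + 2)*(j + 3)*(j - 5)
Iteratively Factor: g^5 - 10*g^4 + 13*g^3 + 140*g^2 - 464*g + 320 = (g - 5)*(g^4 - 5*g^3 - 12*g^2 + 80*g - 64) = (g - 5)*(g - 4)*(g^3 - g^2 - 16*g + 16) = (g - 5)*(g - 4)^2*(g^2 + 3*g - 4) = (g - 5)*(g - 4)^2*(g + 4)*(g - 1)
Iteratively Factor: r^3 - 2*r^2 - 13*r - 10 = (r + 2)*(r^2 - 4*r - 5) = (r + 1)*(r + 2)*(r - 5)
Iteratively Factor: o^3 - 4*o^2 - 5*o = (o - 5)*(o^2 + o) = (o - 5)*(o + 1)*(o)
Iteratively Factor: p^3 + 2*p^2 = (p)*(p^2 + 2*p) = p^2*(p + 2)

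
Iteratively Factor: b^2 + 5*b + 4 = (b + 4)*(b + 1)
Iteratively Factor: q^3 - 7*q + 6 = (q + 3)*(q^2 - 3*q + 2) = (q - 2)*(q + 3)*(q - 1)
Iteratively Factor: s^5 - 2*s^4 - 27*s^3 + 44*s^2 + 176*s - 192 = (s + 3)*(s^4 - 5*s^3 - 12*s^2 + 80*s - 64) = (s - 1)*(s + 3)*(s^3 - 4*s^2 - 16*s + 64) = (s - 4)*(s - 1)*(s + 3)*(s^2 - 16) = (s - 4)*(s - 1)*(s + 3)*(s + 4)*(s - 4)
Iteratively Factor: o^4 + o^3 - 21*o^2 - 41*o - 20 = (o + 1)*(o^3 - 21*o - 20) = (o + 1)^2*(o^2 - o - 20) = (o + 1)^2*(o + 4)*(o - 5)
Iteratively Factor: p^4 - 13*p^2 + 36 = (p + 2)*(p^3 - 2*p^2 - 9*p + 18) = (p - 2)*(p + 2)*(p^2 - 9) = (p - 2)*(p + 2)*(p + 3)*(p - 3)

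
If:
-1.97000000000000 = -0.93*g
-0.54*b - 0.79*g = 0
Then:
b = -3.10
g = 2.12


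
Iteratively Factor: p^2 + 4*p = (p)*(p + 4)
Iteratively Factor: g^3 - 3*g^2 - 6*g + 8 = (g + 2)*(g^2 - 5*g + 4) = (g - 4)*(g + 2)*(g - 1)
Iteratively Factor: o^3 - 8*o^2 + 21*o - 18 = (o - 3)*(o^2 - 5*o + 6) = (o - 3)^2*(o - 2)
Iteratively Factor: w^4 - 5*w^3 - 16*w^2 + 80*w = (w + 4)*(w^3 - 9*w^2 + 20*w) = w*(w + 4)*(w^2 - 9*w + 20) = w*(w - 4)*(w + 4)*(w - 5)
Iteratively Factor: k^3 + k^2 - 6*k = (k - 2)*(k^2 + 3*k) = k*(k - 2)*(k + 3)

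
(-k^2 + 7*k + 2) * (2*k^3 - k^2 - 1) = -2*k^5 + 15*k^4 - 3*k^3 - k^2 - 7*k - 2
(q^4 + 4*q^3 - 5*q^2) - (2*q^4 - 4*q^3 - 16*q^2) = -q^4 + 8*q^3 + 11*q^2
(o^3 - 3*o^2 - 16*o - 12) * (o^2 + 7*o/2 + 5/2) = o^5 + o^4/2 - 24*o^3 - 151*o^2/2 - 82*o - 30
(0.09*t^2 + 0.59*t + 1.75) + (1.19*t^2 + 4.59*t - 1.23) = 1.28*t^2 + 5.18*t + 0.52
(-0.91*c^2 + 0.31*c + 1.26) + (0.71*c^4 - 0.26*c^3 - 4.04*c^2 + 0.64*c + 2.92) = 0.71*c^4 - 0.26*c^3 - 4.95*c^2 + 0.95*c + 4.18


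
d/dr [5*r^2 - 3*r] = 10*r - 3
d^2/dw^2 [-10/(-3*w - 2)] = 180/(3*w + 2)^3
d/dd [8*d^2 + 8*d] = 16*d + 8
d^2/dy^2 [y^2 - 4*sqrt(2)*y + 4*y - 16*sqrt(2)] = 2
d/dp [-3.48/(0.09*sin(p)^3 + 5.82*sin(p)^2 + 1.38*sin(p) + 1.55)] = (0.9396*sin(p)^2 + 40.5072*sin(p) + 4.8024)*cos(p)/(0.09*sin(p)^3 + 5.82*sin(p)^2 + 1.38*sin(p) + 1.55)^2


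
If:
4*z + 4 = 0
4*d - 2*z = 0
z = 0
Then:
No Solution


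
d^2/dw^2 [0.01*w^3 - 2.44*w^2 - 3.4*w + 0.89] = 0.06*w - 4.88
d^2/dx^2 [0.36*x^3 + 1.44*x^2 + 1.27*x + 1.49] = 2.16*x + 2.88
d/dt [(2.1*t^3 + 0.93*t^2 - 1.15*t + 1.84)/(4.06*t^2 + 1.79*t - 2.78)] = (8.526*t^4 + 7.518*t^3 - 11.1803*t^2 - 20.1116*t - 0.0966000000000005)/(16.4836*t^4 + 14.5348*t^3 - 19.3695*t^2 - 9.9524*t + 7.7284)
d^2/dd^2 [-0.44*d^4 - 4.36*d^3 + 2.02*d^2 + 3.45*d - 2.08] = -5.28*d^2 - 26.16*d + 4.04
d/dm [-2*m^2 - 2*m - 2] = -4*m - 2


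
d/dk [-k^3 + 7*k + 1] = 7 - 3*k^2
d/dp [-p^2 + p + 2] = 1 - 2*p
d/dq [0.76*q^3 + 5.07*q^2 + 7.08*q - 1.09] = 2.28*q^2 + 10.14*q + 7.08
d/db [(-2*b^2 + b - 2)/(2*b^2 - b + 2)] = 0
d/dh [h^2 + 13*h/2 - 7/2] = 2*h + 13/2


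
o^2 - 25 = (o - 5)*(o + 5)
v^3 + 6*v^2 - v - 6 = (v - 1)*(v + 1)*(v + 6)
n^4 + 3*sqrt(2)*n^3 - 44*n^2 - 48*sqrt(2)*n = n*(n - 4*sqrt(2))*(n + sqrt(2))*(n + 6*sqrt(2))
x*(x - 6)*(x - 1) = x^3 - 7*x^2 + 6*x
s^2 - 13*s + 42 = (s - 7)*(s - 6)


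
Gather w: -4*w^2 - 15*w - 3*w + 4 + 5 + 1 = -4*w^2 - 18*w + 10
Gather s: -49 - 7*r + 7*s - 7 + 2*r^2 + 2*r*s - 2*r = 2*r^2 - 9*r + s*(2*r + 7) - 56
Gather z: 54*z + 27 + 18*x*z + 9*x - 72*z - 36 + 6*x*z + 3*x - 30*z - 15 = 12*x + z*(24*x - 48) - 24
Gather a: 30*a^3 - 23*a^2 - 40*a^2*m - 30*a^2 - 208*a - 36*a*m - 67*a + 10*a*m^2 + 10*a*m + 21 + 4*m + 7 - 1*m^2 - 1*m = 30*a^3 + a^2*(-40*m - 53) + a*(10*m^2 - 26*m - 275) - m^2 + 3*m + 28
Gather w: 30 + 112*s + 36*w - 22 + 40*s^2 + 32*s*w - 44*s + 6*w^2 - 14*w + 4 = 40*s^2 + 68*s + 6*w^2 + w*(32*s + 22) + 12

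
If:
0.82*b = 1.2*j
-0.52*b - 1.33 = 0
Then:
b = -2.56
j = -1.75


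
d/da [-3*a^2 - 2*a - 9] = -6*a - 2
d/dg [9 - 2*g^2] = -4*g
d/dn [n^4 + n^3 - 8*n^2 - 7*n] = 4*n^3 + 3*n^2 - 16*n - 7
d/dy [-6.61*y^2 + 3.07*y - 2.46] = 3.07 - 13.22*y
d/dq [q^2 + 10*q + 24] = 2*q + 10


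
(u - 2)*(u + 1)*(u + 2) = u^3 + u^2 - 4*u - 4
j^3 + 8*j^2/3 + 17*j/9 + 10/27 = (j + 1/3)*(j + 2/3)*(j + 5/3)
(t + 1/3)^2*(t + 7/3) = t^3 + 3*t^2 + 5*t/3 + 7/27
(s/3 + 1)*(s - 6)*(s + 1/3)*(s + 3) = s^4/3 + s^3/9 - 9*s^2 - 21*s - 6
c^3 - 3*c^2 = c^2*(c - 3)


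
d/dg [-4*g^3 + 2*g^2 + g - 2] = -12*g^2 + 4*g + 1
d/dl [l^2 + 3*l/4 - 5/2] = 2*l + 3/4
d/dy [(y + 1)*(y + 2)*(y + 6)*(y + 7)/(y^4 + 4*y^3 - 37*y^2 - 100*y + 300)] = 12*(-y^4 - 8*y^3 - 8*y^2 + 88*y + 125)/(y^6 - 4*y^5 - 46*y^4 + 200*y^3 + 425*y^2 - 2500*y + 2500)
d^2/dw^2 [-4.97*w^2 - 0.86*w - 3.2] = -9.94000000000000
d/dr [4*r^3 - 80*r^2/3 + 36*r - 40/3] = 12*r^2 - 160*r/3 + 36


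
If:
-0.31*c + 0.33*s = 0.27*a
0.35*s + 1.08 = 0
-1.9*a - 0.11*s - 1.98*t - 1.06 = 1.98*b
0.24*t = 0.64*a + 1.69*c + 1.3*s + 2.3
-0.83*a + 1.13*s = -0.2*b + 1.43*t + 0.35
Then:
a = -9.81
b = 5.30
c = 5.26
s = -3.09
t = 3.75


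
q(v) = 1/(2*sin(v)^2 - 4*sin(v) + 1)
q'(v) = (-4*sin(v)*cos(v) + 4*cos(v))/(2*sin(v)^2 - 4*sin(v) + 1)^2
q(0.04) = 1.19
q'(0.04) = 5.40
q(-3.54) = -3.99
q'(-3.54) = -35.88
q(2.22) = -1.09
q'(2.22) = -0.58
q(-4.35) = -1.01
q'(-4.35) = -0.09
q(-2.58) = 0.27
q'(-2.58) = -0.38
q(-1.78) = 0.15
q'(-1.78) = -0.04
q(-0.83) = 0.20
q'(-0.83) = 0.18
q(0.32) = -16.57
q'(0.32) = 714.29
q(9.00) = -3.24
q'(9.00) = -22.47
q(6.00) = 0.44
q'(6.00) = 0.95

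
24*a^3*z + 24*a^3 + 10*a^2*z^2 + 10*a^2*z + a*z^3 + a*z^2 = (4*a + z)*(6*a + z)*(a*z + a)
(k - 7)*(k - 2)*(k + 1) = k^3 - 8*k^2 + 5*k + 14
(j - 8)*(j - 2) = j^2 - 10*j + 16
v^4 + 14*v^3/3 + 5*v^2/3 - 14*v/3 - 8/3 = (v - 1)*(v + 2/3)*(v + 1)*(v + 4)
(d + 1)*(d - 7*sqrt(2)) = d^2 - 7*sqrt(2)*d + d - 7*sqrt(2)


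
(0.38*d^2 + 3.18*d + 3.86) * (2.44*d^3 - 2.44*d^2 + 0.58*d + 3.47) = 0.9272*d^5 + 6.832*d^4 + 1.8796*d^3 - 6.2554*d^2 + 13.2734*d + 13.3942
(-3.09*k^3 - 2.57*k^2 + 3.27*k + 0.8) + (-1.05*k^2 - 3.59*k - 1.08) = -3.09*k^3 - 3.62*k^2 - 0.32*k - 0.28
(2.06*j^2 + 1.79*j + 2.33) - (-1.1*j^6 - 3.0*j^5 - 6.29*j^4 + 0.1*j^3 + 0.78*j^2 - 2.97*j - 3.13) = 1.1*j^6 + 3.0*j^5 + 6.29*j^4 - 0.1*j^3 + 1.28*j^2 + 4.76*j + 5.46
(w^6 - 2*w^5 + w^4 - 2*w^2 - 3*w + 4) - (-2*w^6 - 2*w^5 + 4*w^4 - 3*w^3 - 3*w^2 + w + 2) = 3*w^6 - 3*w^4 + 3*w^3 + w^2 - 4*w + 2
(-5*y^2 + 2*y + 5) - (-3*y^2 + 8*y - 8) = -2*y^2 - 6*y + 13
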